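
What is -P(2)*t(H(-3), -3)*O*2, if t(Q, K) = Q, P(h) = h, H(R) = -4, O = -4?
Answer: -64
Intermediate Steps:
-P(2)*t(H(-3), -3)*O*2 = -2*(-4)*(-4*2) = -(-8)*(-8) = -1*64 = -64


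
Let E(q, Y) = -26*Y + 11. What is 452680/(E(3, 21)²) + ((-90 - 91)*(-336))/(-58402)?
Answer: 903035776/1671611245 ≈ 0.54022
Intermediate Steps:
E(q, Y) = 11 - 26*Y
452680/(E(3, 21)²) + ((-90 - 91)*(-336))/(-58402) = 452680/((11 - 26*21)²) + ((-90 - 91)*(-336))/(-58402) = 452680/((11 - 546)²) - 181*(-336)*(-1/58402) = 452680/((-535)²) + 60816*(-1/58402) = 452680/286225 - 30408/29201 = 452680*(1/286225) - 30408/29201 = 90536/57245 - 30408/29201 = 903035776/1671611245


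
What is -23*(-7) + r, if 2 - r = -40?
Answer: 203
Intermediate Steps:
r = 42 (r = 2 - 1*(-40) = 2 + 40 = 42)
-23*(-7) + r = -23*(-7) + 42 = 161 + 42 = 203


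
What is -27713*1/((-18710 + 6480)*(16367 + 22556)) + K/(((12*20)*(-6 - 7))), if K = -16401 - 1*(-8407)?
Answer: 190272830741/74260413240 ≈ 2.5622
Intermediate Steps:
K = -7994 (K = -16401 + 8407 = -7994)
-27713*1/((-18710 + 6480)*(16367 + 22556)) + K/(((12*20)*(-6 - 7))) = -27713*1/((-18710 + 6480)*(16367 + 22556)) - 7994*1/(240*(-6 - 7)) = -27713/(38923*(-12230)) - 7994/(240*(-13)) = -27713/(-476028290) - 7994/(-3120) = -27713*(-1/476028290) - 7994*(-1/3120) = 27713/476028290 + 3997/1560 = 190272830741/74260413240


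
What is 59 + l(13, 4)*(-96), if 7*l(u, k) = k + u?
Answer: -1219/7 ≈ -174.14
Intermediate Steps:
l(u, k) = k/7 + u/7 (l(u, k) = (k + u)/7 = k/7 + u/7)
59 + l(13, 4)*(-96) = 59 + ((⅐)*4 + (⅐)*13)*(-96) = 59 + (4/7 + 13/7)*(-96) = 59 + (17/7)*(-96) = 59 - 1632/7 = -1219/7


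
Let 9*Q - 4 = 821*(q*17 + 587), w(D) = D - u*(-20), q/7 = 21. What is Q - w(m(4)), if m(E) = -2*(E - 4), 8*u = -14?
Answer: 2533925/9 ≈ 2.8155e+5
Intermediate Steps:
u = -7/4 (u = (⅛)*(-14) = -7/4 ≈ -1.7500)
q = 147 (q = 7*21 = 147)
m(E) = 8 - 2*E (m(E) = -2*(-4 + E) = 8 - 2*E)
w(D) = -35 + D (w(D) = D - (-7)*(-20)/4 = D - 1*35 = D - 35 = -35 + D)
Q = 2533610/9 (Q = 4/9 + (821*(147*17 + 587))/9 = 4/9 + (821*(2499 + 587))/9 = 4/9 + (821*3086)/9 = 4/9 + (⅑)*2533606 = 4/9 + 2533606/9 = 2533610/9 ≈ 2.8151e+5)
Q - w(m(4)) = 2533610/9 - (-35 + (8 - 2*4)) = 2533610/9 - (-35 + (8 - 8)) = 2533610/9 - (-35 + 0) = 2533610/9 - 1*(-35) = 2533610/9 + 35 = 2533925/9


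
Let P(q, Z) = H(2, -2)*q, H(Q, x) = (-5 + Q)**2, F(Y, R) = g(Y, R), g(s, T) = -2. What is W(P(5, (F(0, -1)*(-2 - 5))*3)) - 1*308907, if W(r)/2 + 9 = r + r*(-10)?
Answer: -309735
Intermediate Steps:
F(Y, R) = -2
P(q, Z) = 9*q (P(q, Z) = (-5 + 2)**2*q = (-3)**2*q = 9*q)
W(r) = -18 - 18*r (W(r) = -18 + 2*(r + r*(-10)) = -18 + 2*(r - 10*r) = -18 + 2*(-9*r) = -18 - 18*r)
W(P(5, (F(0, -1)*(-2 - 5))*3)) - 1*308907 = (-18 - 162*5) - 1*308907 = (-18 - 18*45) - 308907 = (-18 - 810) - 308907 = -828 - 308907 = -309735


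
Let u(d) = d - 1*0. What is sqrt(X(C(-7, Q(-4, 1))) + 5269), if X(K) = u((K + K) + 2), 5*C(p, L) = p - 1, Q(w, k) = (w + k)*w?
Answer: sqrt(131695)/5 ≈ 72.580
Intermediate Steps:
Q(w, k) = w*(k + w) (Q(w, k) = (k + w)*w = w*(k + w))
C(p, L) = -1/5 + p/5 (C(p, L) = (p - 1)/5 = (-1 + p)/5 = -1/5 + p/5)
u(d) = d (u(d) = d + 0 = d)
X(K) = 2 + 2*K (X(K) = (K + K) + 2 = 2*K + 2 = 2 + 2*K)
sqrt(X(C(-7, Q(-4, 1))) + 5269) = sqrt((2 + 2*(-1/5 + (1/5)*(-7))) + 5269) = sqrt((2 + 2*(-1/5 - 7/5)) + 5269) = sqrt((2 + 2*(-8/5)) + 5269) = sqrt((2 - 16/5) + 5269) = sqrt(-6/5 + 5269) = sqrt(26339/5) = sqrt(131695)/5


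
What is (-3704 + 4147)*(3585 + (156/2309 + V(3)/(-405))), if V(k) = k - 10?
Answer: 1485190356424/935145 ≈ 1.5882e+6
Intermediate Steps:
V(k) = -10 + k
(-3704 + 4147)*(3585 + (156/2309 + V(3)/(-405))) = (-3704 + 4147)*(3585 + (156/2309 + (-10 + 3)/(-405))) = 443*(3585 + (156*(1/2309) - 7*(-1/405))) = 443*(3585 + (156/2309 + 7/405)) = 443*(3585 + 79343/935145) = 443*(3352574168/935145) = 1485190356424/935145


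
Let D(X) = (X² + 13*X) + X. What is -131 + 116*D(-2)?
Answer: -2915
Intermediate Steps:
D(X) = X² + 14*X
-131 + 116*D(-2) = -131 + 116*(-2*(14 - 2)) = -131 + 116*(-2*12) = -131 + 116*(-24) = -131 - 2784 = -2915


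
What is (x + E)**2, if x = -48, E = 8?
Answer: 1600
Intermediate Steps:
(x + E)**2 = (-48 + 8)**2 = (-40)**2 = 1600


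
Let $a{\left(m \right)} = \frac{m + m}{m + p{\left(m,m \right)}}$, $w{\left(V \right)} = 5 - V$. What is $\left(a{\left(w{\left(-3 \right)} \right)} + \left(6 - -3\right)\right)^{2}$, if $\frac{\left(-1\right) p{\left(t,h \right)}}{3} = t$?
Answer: $64$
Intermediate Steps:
$p{\left(t,h \right)} = - 3 t$
$a{\left(m \right)} = -1$ ($a{\left(m \right)} = \frac{m + m}{m - 3 m} = \frac{2 m}{\left(-2\right) m} = 2 m \left(- \frac{1}{2 m}\right) = -1$)
$\left(a{\left(w{\left(-3 \right)} \right)} + \left(6 - -3\right)\right)^{2} = \left(-1 + \left(6 - -3\right)\right)^{2} = \left(-1 + \left(6 + 3\right)\right)^{2} = \left(-1 + 9\right)^{2} = 8^{2} = 64$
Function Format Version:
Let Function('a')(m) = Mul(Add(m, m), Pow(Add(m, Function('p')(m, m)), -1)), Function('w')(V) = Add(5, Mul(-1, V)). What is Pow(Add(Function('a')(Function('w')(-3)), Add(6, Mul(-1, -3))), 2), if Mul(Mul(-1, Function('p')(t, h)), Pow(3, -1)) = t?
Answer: 64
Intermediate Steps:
Function('p')(t, h) = Mul(-3, t)
Function('a')(m) = -1 (Function('a')(m) = Mul(Add(m, m), Pow(Add(m, Mul(-3, m)), -1)) = Mul(Mul(2, m), Pow(Mul(-2, m), -1)) = Mul(Mul(2, m), Mul(Rational(-1, 2), Pow(m, -1))) = -1)
Pow(Add(Function('a')(Function('w')(-3)), Add(6, Mul(-1, -3))), 2) = Pow(Add(-1, Add(6, Mul(-1, -3))), 2) = Pow(Add(-1, Add(6, 3)), 2) = Pow(Add(-1, 9), 2) = Pow(8, 2) = 64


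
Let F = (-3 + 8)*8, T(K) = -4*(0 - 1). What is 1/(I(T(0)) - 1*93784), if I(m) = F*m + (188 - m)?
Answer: -1/93440 ≈ -1.0702e-5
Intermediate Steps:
T(K) = 4 (T(K) = -4*(-1) = 4)
F = 40 (F = 5*8 = 40)
I(m) = 188 + 39*m (I(m) = 40*m + (188 - m) = 188 + 39*m)
1/(I(T(0)) - 1*93784) = 1/((188 + 39*4) - 1*93784) = 1/((188 + 156) - 93784) = 1/(344 - 93784) = 1/(-93440) = -1/93440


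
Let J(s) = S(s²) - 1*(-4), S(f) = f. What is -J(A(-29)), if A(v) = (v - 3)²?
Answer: -1048580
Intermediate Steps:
A(v) = (-3 + v)²
J(s) = 4 + s² (J(s) = s² - 1*(-4) = s² + 4 = 4 + s²)
-J(A(-29)) = -(4 + ((-3 - 29)²)²) = -(4 + ((-32)²)²) = -(4 + 1024²) = -(4 + 1048576) = -1*1048580 = -1048580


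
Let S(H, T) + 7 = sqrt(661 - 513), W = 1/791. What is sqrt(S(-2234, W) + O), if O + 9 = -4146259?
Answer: sqrt(-4146275 + 2*sqrt(37)) ≈ 2036.2*I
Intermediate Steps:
O = -4146268 (O = -9 - 4146259 = -4146268)
W = 1/791 ≈ 0.0012642
S(H, T) = -7 + 2*sqrt(37) (S(H, T) = -7 + sqrt(661 - 513) = -7 + sqrt(148) = -7 + 2*sqrt(37))
sqrt(S(-2234, W) + O) = sqrt((-7 + 2*sqrt(37)) - 4146268) = sqrt(-4146275 + 2*sqrt(37))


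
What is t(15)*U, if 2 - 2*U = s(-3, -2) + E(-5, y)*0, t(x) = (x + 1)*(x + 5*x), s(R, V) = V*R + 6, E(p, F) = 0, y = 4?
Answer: -7200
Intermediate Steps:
s(R, V) = 6 + R*V (s(R, V) = R*V + 6 = 6 + R*V)
t(x) = 6*x*(1 + x) (t(x) = (1 + x)*(6*x) = 6*x*(1 + x))
U = -5 (U = 1 - ((6 - 3*(-2)) + 0*0)/2 = 1 - ((6 + 6) + 0)/2 = 1 - (12 + 0)/2 = 1 - ½*12 = 1 - 6 = -5)
t(15)*U = (6*15*(1 + 15))*(-5) = (6*15*16)*(-5) = 1440*(-5) = -7200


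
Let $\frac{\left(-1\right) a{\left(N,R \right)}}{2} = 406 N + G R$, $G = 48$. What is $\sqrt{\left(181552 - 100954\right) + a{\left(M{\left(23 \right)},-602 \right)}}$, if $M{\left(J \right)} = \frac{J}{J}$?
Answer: $\sqrt{137578} \approx 370.92$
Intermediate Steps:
$M{\left(J \right)} = 1$
$a{\left(N,R \right)} = - 812 N - 96 R$ ($a{\left(N,R \right)} = - 2 \left(406 N + 48 R\right) = - 2 \left(48 R + 406 N\right) = - 812 N - 96 R$)
$\sqrt{\left(181552 - 100954\right) + a{\left(M{\left(23 \right)},-602 \right)}} = \sqrt{\left(181552 - 100954\right) - -56980} = \sqrt{80598 + \left(-812 + 57792\right)} = \sqrt{80598 + 56980} = \sqrt{137578}$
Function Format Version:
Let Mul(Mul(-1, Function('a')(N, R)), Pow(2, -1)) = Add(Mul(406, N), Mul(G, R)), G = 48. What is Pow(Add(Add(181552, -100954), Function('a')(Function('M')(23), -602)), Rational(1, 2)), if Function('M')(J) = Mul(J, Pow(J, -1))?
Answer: Pow(137578, Rational(1, 2)) ≈ 370.92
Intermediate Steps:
Function('M')(J) = 1
Function('a')(N, R) = Add(Mul(-812, N), Mul(-96, R)) (Function('a')(N, R) = Mul(-2, Add(Mul(406, N), Mul(48, R))) = Mul(-2, Add(Mul(48, R), Mul(406, N))) = Add(Mul(-812, N), Mul(-96, R)))
Pow(Add(Add(181552, -100954), Function('a')(Function('M')(23), -602)), Rational(1, 2)) = Pow(Add(Add(181552, -100954), Add(Mul(-812, 1), Mul(-96, -602))), Rational(1, 2)) = Pow(Add(80598, Add(-812, 57792)), Rational(1, 2)) = Pow(Add(80598, 56980), Rational(1, 2)) = Pow(137578, Rational(1, 2))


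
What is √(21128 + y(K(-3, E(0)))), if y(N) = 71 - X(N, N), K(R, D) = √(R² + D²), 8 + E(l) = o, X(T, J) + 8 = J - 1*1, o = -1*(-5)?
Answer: √(21208 - 3*√2) ≈ 145.61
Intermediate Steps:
o = 5
X(T, J) = -9 + J (X(T, J) = -8 + (J - 1*1) = -8 + (J - 1) = -8 + (-1 + J) = -9 + J)
E(l) = -3 (E(l) = -8 + 5 = -3)
K(R, D) = √(D² + R²)
y(N) = 80 - N (y(N) = 71 - (-9 + N) = 71 + (9 - N) = 80 - N)
√(21128 + y(K(-3, E(0)))) = √(21128 + (80 - √((-3)² + (-3)²))) = √(21128 + (80 - √(9 + 9))) = √(21128 + (80 - √18)) = √(21128 + (80 - 3*√2)) = √(21208 - 3*√2)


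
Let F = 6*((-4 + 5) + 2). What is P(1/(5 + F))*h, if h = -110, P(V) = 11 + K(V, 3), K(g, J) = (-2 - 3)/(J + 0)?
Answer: -3080/3 ≈ -1026.7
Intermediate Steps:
F = 18 (F = 6*(1 + 2) = 6*3 = 18)
K(g, J) = -5/J
P(V) = 28/3 (P(V) = 11 - 5/3 = 28/3)
P(1/(5 + F))*h = (28/3)*(-110) = -3080/3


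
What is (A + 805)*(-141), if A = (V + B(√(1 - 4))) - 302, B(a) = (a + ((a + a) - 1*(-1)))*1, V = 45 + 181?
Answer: -102930 - 423*I*√3 ≈ -1.0293e+5 - 732.66*I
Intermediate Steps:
V = 226
B(a) = 1 + 3*a (B(a) = (a + (2*a + 1))*1 = (a + (1 + 2*a))*1 = (1 + 3*a)*1 = 1 + 3*a)
A = -75 + 3*I*√3 (A = (226 + (1 + 3*√(1 - 4))) - 302 = (226 + (1 + 3*√(-3))) - 302 = (226 + (1 + 3*(I*√3))) - 302 = (226 + (1 + 3*I*√3)) - 302 = (227 + 3*I*√3) - 302 = -75 + 3*I*√3 ≈ -75.0 + 5.1962*I)
(A + 805)*(-141) = ((-75 + 3*I*√3) + 805)*(-141) = (730 + 3*I*√3)*(-141) = -102930 - 423*I*√3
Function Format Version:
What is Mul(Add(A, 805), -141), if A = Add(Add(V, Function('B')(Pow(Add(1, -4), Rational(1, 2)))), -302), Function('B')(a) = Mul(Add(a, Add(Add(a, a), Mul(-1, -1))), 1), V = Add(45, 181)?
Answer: Add(-102930, Mul(-423, I, Pow(3, Rational(1, 2)))) ≈ Add(-1.0293e+5, Mul(-732.66, I))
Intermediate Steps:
V = 226
Function('B')(a) = Add(1, Mul(3, a)) (Function('B')(a) = Mul(Add(a, Add(Mul(2, a), 1)), 1) = Mul(Add(a, Add(1, Mul(2, a))), 1) = Mul(Add(1, Mul(3, a)), 1) = Add(1, Mul(3, a)))
A = Add(-75, Mul(3, I, Pow(3, Rational(1, 2)))) (A = Add(Add(226, Add(1, Mul(3, Pow(Add(1, -4), Rational(1, 2))))), -302) = Add(Add(226, Add(1, Mul(3, Pow(-3, Rational(1, 2))))), -302) = Add(Add(226, Add(1, Mul(3, Mul(I, Pow(3, Rational(1, 2)))))), -302) = Add(Add(226, Add(1, Mul(3, I, Pow(3, Rational(1, 2))))), -302) = Add(Add(227, Mul(3, I, Pow(3, Rational(1, 2)))), -302) = Add(-75, Mul(3, I, Pow(3, Rational(1, 2)))) ≈ Add(-75.000, Mul(5.1962, I)))
Mul(Add(A, 805), -141) = Mul(Add(Add(-75, Mul(3, I, Pow(3, Rational(1, 2)))), 805), -141) = Mul(Add(730, Mul(3, I, Pow(3, Rational(1, 2)))), -141) = Add(-102930, Mul(-423, I, Pow(3, Rational(1, 2))))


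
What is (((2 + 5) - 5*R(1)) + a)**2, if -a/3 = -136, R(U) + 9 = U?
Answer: 207025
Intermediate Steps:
R(U) = -9 + U
a = 408 (a = -3*(-136) = 408)
(((2 + 5) - 5*R(1)) + a)**2 = (((2 + 5) - 5*(-9 + 1)) + 408)**2 = ((7 - 5*(-8)) + 408)**2 = ((7 + 40) + 408)**2 = (47 + 408)**2 = 455**2 = 207025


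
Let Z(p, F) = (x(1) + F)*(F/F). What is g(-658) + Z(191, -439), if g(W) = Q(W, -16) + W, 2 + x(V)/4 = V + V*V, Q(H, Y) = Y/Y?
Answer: -1096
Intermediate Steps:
Q(H, Y) = 1
x(V) = -8 + 4*V + 4*V² (x(V) = -8 + 4*(V + V*V) = -8 + 4*(V + V²) = -8 + (4*V + 4*V²) = -8 + 4*V + 4*V²)
g(W) = 1 + W
Z(p, F) = F (Z(p, F) = ((-8 + 4*1 + 4*1²) + F)*(F/F) = ((-8 + 4 + 4*1) + F)*1 = ((-8 + 4 + 4) + F)*1 = (0 + F)*1 = F*1 = F)
g(-658) + Z(191, -439) = (1 - 658) - 439 = -657 - 439 = -1096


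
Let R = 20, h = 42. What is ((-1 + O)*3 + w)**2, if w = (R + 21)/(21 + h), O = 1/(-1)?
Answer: 113569/3969 ≈ 28.614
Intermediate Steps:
O = -1
w = 41/63 (w = (20 + 21)/(21 + 42) = 41/63 ≈ 0.65079)
((-1 + O)*3 + w)**2 = ((-1 - 1)*3 + 41/63)**2 = (-2*3 + 41/63)**2 = (-6 + 41/63)**2 = (-337/63)**2 = 113569/3969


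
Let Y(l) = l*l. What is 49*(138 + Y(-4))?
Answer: 7546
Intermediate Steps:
Y(l) = l²
49*(138 + Y(-4)) = 49*(138 + (-4)²) = 49*(138 + 16) = 49*154 = 7546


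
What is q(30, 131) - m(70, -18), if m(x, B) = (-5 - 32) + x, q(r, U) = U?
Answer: 98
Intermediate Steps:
m(x, B) = -37 + x
q(30, 131) - m(70, -18) = 131 - (-37 + 70) = 131 - 1*33 = 131 - 33 = 98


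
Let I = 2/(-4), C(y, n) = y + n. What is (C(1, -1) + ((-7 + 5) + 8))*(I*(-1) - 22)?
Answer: -129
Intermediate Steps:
C(y, n) = n + y
I = -½ (I = 2*(-¼) = -½ ≈ -0.50000)
(C(1, -1) + ((-7 + 5) + 8))*(I*(-1) - 22) = ((-1 + 1) + ((-7 + 5) + 8))*(-½*(-1) - 22) = (0 + (-2 + 8))*(½ - 22) = (0 + 6)*(-43/2) = 6*(-43/2) = -129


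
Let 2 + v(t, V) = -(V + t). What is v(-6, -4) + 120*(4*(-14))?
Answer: -6712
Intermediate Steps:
v(t, V) = -2 - V - t (v(t, V) = -2 - (V + t) = -2 + (-V - t) = -2 - V - t)
v(-6, -4) + 120*(4*(-14)) = (-2 - 1*(-4) - 1*(-6)) + 120*(4*(-14)) = (-2 + 4 + 6) + 120*(-56) = 8 - 6720 = -6712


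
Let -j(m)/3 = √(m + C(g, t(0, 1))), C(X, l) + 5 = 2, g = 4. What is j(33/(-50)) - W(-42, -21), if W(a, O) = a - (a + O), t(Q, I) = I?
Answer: -21 - 3*I*√366/10 ≈ -21.0 - 5.7393*I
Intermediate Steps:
C(X, l) = -3 (C(X, l) = -5 + 2 = -3)
W(a, O) = -O (W(a, O) = a - (O + a) = a + (-O - a) = -O)
j(m) = -3*√(-3 + m) (j(m) = -3*√(m - 3) = -3*√(-3 + m))
j(33/(-50)) - W(-42, -21) = -3*√(-3 + 33/(-50)) - (-1)*(-21) = -3*√(-3 + 33*(-1/50)) - 1*21 = -3*√(-3 - 33/50) - 21 = -3*I*√366/10 - 21 = -21 - 3*I*√366/10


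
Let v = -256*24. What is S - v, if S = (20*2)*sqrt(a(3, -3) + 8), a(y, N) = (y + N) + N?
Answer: 6144 + 40*sqrt(5) ≈ 6233.4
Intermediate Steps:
a(y, N) = y + 2*N (a(y, N) = (N + y) + N = y + 2*N)
v = -6144
S = 40*sqrt(5) (S = (20*2)*sqrt((3 + 2*(-3)) + 8) = 40*sqrt((3 - 6) + 8) = 40*sqrt(-3 + 8) = 40*sqrt(5) ≈ 89.443)
S - v = 40*sqrt(5) - 1*(-6144) = 40*sqrt(5) + 6144 = 6144 + 40*sqrt(5)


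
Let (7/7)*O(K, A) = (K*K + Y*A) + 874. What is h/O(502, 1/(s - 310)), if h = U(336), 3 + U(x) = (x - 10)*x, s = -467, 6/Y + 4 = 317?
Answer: 2959837237/6833353608 ≈ 0.43315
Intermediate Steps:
Y = 6/313 (Y = 6/(-4 + 317) = 6/313 ≈ 0.019169)
U(x) = -3 + x*(-10 + x) (U(x) = -3 + (x - 10)*x = -3 + (-10 + x)*x = -3 + x*(-10 + x))
h = 109533 (h = -3 + 336**2 - 10*336 = -3 + 112896 - 3360 = 109533)
O(K, A) = 874 + K**2 + 6*A/313 (O(K, A) = (K*K + 6*A/313) + 874 = (K**2 + 6*A/313) + 874 = 874 + K**2 + 6*A/313)
h/O(502, 1/(s - 310)) = 109533/(874 + 502**2 + 6/(313*(-467 - 310))) = 109533/(874 + 252004 + (6/313)/(-777)) = 109533/(874 + 252004 + (6/313)*(-1/777)) = 109533/(874 + 252004 - 2/81067) = 109533/(20500060824/81067) = 109533*(81067/20500060824) = 2959837237/6833353608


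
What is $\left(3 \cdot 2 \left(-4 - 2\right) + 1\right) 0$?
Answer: $0$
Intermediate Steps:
$\left(3 \cdot 2 \left(-4 - 2\right) + 1\right) 0 = \left(3 \cdot 2 \left(-6\right) + 1\right) 0 = \left(3 \left(-12\right) + 1\right) 0 = \left(-36 + 1\right) 0 = \left(-35\right) 0 = 0$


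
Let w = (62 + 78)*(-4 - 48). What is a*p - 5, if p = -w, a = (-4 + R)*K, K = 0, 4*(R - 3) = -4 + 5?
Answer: -5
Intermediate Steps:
R = 13/4 (R = 3 + (-4 + 5)/4 = 3 + (¼)*1 = 3 + ¼ = 13/4 ≈ 3.2500)
a = 0 (a = (-4 + 13/4)*0 = -¾*0 = 0)
w = -7280 (w = 140*(-52) = -7280)
p = 7280 (p = -1*(-7280) = 7280)
a*p - 5 = 0*7280 - 5 = 0 - 5 = -5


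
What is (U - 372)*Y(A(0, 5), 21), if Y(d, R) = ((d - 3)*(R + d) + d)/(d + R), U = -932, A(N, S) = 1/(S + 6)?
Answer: 1208319/319 ≈ 3787.8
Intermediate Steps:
A(N, S) = 1/(6 + S)
Y(d, R) = (d + (-3 + d)*(R + d))/(R + d) (Y(d, R) = ((-3 + d)*(R + d) + d)/(R + d) = (d + (-3 + d)*(R + d))/(R + d))
(U - 372)*Y(A(0, 5), 21) = (-932 - 372)*(((1/(6 + 5))² - 3*21 - 2/(6 + 5) + 21/(6 + 5))/(21 + 1/(6 + 5))) = -1304*((1/11)² - 63 - 2/11 + 21/11)/(21 + 1/11) = -1304*((1/11)² - 63 - 2*1/11 + 21*(1/11))/(21 + 1/11) = -1304*(1/121 - 63 - 2/11 + 21/11)/232/11 = -1793*(-7413)/(29*121) = -1304*(-7413/2552) = 1208319/319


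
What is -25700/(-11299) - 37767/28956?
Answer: 105813289/109057948 ≈ 0.97025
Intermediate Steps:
-25700/(-11299) - 37767/28956 = -25700*(-1/11299) - 37767*1/28956 = 25700/11299 - 12589/9652 = 105813289/109057948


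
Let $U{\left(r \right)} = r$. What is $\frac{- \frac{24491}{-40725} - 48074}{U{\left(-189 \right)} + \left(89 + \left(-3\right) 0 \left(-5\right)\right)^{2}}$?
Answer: $- \frac{1957789159}{314885700} \approx -6.2175$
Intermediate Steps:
$\frac{- \frac{24491}{-40725} - 48074}{U{\left(-189 \right)} + \left(89 + \left(-3\right) 0 \left(-5\right)\right)^{2}} = \frac{- \frac{24491}{-40725} - 48074}{-189 + \left(89 + \left(-3\right) 0 \left(-5\right)\right)^{2}} = \frac{\left(-24491\right) \left(- \frac{1}{40725}\right) - 48074}{-189 + \left(89 + 0 \left(-5\right)\right)^{2}} = \frac{\frac{24491}{40725} - 48074}{-189 + \left(89 + 0\right)^{2}} = - \frac{1957789159}{40725 \left(-189 + 89^{2}\right)} = - \frac{1957789159}{40725 \left(-189 + 7921\right)} = - \frac{1957789159}{40725 \cdot 7732} = \left(- \frac{1957789159}{40725}\right) \frac{1}{7732} = - \frac{1957789159}{314885700}$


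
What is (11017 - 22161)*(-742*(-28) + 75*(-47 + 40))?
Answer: -225677144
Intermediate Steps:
(11017 - 22161)*(-742*(-28) + 75*(-47 + 40)) = -11144*(20776 + 75*(-7)) = -11144*(20776 - 525) = -11144*20251 = -225677144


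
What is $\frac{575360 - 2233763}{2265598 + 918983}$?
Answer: $- \frac{552801}{1061527} \approx -0.52076$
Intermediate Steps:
$\frac{575360 - 2233763}{2265598 + 918983} = - \frac{1658403}{3184581} = \left(-1658403\right) \frac{1}{3184581} = - \frac{552801}{1061527}$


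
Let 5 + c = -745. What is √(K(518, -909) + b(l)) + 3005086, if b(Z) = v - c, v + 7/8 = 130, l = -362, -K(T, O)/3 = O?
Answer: 3005086 + √57698/4 ≈ 3.0051e+6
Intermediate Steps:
c = -750 (c = -5 - 745 = -750)
K(T, O) = -3*O
v = 1033/8 (v = -7/8 + 130 = 1033/8 ≈ 129.13)
b(Z) = 7033/8 (b(Z) = 1033/8 - 1*(-750) = 1033/8 + 750 = 7033/8)
√(K(518, -909) + b(l)) + 3005086 = √(-3*(-909) + 7033/8) + 3005086 = √(2727 + 7033/8) + 3005086 = √(28849/8) + 3005086 = √57698/4 + 3005086 = 3005086 + √57698/4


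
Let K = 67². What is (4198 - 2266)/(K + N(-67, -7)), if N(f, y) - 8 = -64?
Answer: 1932/4433 ≈ 0.43582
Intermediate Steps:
K = 4489
N(f, y) = -56 (N(f, y) = 8 - 64 = -56)
(4198 - 2266)/(K + N(-67, -7)) = (4198 - 2266)/(4489 - 56) = 1932/4433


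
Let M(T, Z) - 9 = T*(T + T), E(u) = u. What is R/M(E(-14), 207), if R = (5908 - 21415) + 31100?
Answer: 15593/401 ≈ 38.885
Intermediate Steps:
M(T, Z) = 9 + 2*T² (M(T, Z) = 9 + T*(T + T) = 9 + T*(2*T) = 9 + 2*T²)
R = 15593 (R = -15507 + 31100 = 15593)
R/M(E(-14), 207) = 15593/(9 + 2*(-14)²) = 15593/(9 + 2*196) = 15593/(9 + 392) = 15593/401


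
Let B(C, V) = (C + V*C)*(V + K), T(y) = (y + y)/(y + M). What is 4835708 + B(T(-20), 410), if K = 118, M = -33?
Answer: 264972844/53 ≈ 4.9995e+6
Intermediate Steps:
T(y) = 2*y/(-33 + y) (T(y) = (y + y)/(y - 33) = (2*y)/(-33 + y) = 2*y/(-33 + y))
B(C, V) = (118 + V)*(C + C*V) (B(C, V) = (C + V*C)*(V + 118) = (C + C*V)*(118 + V) = (118 + V)*(C + C*V))
4835708 + B(T(-20), 410) = 4835708 + (2*(-20)/(-33 - 20))*(118 + 410² + 119*410) = 4835708 + (2*(-20)/(-53))*(118 + 168100 + 48790) = 4835708 + (2*(-20)*(-1/53))*217008 = 4835708 + (40/53)*217008 = 4835708 + 8680320/53 = 264972844/53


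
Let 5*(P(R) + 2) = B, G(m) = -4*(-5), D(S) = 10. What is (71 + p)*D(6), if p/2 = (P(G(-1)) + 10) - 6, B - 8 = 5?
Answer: 802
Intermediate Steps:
B = 13 (B = 8 + 5 = 13)
G(m) = 20
P(R) = 3/5 (P(R) = -2 + (1/5)*13 = -2 + 13/5 = 3/5)
p = 46/5 (p = 2*((3/5 + 10) - 6) = 2*(53/5 - 6) = 2*(23/5) = 46/5 ≈ 9.2000)
(71 + p)*D(6) = (71 + 46/5)*10 = (401/5)*10 = 802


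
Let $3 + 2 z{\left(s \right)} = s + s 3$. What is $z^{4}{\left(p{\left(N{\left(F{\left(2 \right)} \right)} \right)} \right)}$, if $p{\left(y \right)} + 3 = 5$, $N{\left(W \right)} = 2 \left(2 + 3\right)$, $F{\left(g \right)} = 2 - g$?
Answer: $\frac{625}{16} \approx 39.063$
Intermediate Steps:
$N{\left(W \right)} = 10$ ($N{\left(W \right)} = 2 \cdot 5 = 10$)
$p{\left(y \right)} = 2$ ($p{\left(y \right)} = -3 + 5 = 2$)
$z{\left(s \right)} = - \frac{3}{2} + 2 s$ ($z{\left(s \right)} = - \frac{3}{2} + \frac{s + s 3}{2} = - \frac{3}{2} + \frac{s + 3 s}{2} = - \frac{3}{2} + \frac{4 s}{2} = - \frac{3}{2} + 2 s$)
$z^{4}{\left(p{\left(N{\left(F{\left(2 \right)} \right)} \right)} \right)} = \left(- \frac{3}{2} + 2 \cdot 2\right)^{4} = \left(- \frac{3}{2} + 4\right)^{4} = \left(\frac{5}{2}\right)^{4} = \frac{625}{16}$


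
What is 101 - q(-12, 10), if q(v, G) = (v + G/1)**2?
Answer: 97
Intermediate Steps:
q(v, G) = (G + v)**2 (q(v, G) = (v + G*1)**2 = (v + G)**2 = (G + v)**2)
101 - q(-12, 10) = 101 - (10 - 12)**2 = 101 - 1*(-2)**2 = 101 - 1*4 = 101 - 4 = 97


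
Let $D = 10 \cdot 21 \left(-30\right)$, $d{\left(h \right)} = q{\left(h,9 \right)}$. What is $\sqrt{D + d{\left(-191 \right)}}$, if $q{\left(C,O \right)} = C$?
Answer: $i \sqrt{6491} \approx 80.567 i$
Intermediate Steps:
$d{\left(h \right)} = h$
$D = -6300$ ($D = 210 \left(-30\right) = -6300$)
$\sqrt{D + d{\left(-191 \right)}} = \sqrt{-6300 - 191} = \sqrt{-6491} = i \sqrt{6491}$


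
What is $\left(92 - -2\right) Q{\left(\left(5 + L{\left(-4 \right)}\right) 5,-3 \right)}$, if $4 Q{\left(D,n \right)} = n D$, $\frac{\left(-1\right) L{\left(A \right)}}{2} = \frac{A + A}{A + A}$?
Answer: $- \frac{2115}{2} \approx -1057.5$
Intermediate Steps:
$L{\left(A \right)} = -2$ ($L{\left(A \right)} = - 2 \frac{A + A}{A + A} = - 2 \frac{2 A}{2 A} = - 2 \cdot 2 A \frac{1}{2 A} = \left(-2\right) 1 = -2$)
$Q{\left(D,n \right)} = \frac{D n}{4}$ ($Q{\left(D,n \right)} = \frac{n D}{4} = \frac{D n}{4}$)
$\left(92 - -2\right) Q{\left(\left(5 + L{\left(-4 \right)}\right) 5,-3 \right)} = \left(92 - -2\right) \frac{1}{4} \left(5 - 2\right) 5 \left(-3\right) = \left(92 + 2\right) \frac{1}{4} \cdot 3 \cdot 5 \left(-3\right) = 94 \cdot \frac{1}{4} \cdot 15 \left(-3\right) = 94 \left(- \frac{45}{4}\right) = - \frac{2115}{2}$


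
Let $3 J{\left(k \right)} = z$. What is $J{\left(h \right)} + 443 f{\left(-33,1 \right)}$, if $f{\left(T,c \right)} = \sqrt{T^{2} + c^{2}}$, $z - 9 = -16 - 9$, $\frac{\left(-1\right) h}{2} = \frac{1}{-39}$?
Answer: $- \frac{16}{3} + 443 \sqrt{1090} \approx 14620.0$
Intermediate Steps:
$h = \frac{2}{39}$ ($h = - \frac{2}{-39} = \left(-2\right) \left(- \frac{1}{39}\right) = \frac{2}{39} \approx 0.051282$)
$z = -16$ ($z = 9 - 25 = -16$)
$J{\left(k \right)} = - \frac{16}{3}$ ($J{\left(k \right)} = \frac{1}{3} \left(-16\right) = - \frac{16}{3}$)
$J{\left(h \right)} + 443 f{\left(-33,1 \right)} = - \frac{16}{3} + 443 \sqrt{\left(-33\right)^{2} + 1^{2}} = - \frac{16}{3} + 443 \sqrt{1089 + 1} = - \frac{16}{3} + 443 \sqrt{1090}$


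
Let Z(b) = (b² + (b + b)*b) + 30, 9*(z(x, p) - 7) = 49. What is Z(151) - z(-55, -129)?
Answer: 615785/9 ≈ 68421.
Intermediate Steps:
z(x, p) = 112/9 (z(x, p) = 7 + (⅑)*49 = 7 + 49/9 = 112/9)
Z(b) = 30 + 3*b² (Z(b) = (b² + (2*b)*b) + 30 = (b² + 2*b²) + 30 = 3*b² + 30 = 30 + 3*b²)
Z(151) - z(-55, -129) = (30 + 3*151²) - 1*112/9 = (30 + 3*22801) - 112/9 = (30 + 68403) - 112/9 = 68433 - 112/9 = 615785/9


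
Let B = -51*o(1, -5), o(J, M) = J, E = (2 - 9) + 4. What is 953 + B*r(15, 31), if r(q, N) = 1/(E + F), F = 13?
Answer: 9479/10 ≈ 947.90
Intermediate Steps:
E = -3 (E = -7 + 4 = -3)
r(q, N) = ⅒ (r(q, N) = 1/(-3 + 13) = 1/10 = ⅒)
B = -51 (B = -51*1 = -51)
953 + B*r(15, 31) = 953 - 51*⅒ = 953 - 51/10 = 9479/10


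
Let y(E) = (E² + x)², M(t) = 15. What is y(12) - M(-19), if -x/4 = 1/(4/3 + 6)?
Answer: 2488269/121 ≈ 20564.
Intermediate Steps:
x = -6/11 (x = -4/(4/3 + 6) = -4/22/3 = -4*3/22 = -6/11 ≈ -0.54545)
y(E) = (-6/11 + E²)² (y(E) = (E² - 6/11)² = (-6/11 + E²)²)
y(12) - M(-19) = (-6 + 11*12²)²/121 - 1*15 = (-6 + 11*144)²/121 - 15 = (-6 + 1584)²/121 - 15 = (1/121)*1578² - 15 = (1/121)*2490084 - 15 = 2490084/121 - 15 = 2488269/121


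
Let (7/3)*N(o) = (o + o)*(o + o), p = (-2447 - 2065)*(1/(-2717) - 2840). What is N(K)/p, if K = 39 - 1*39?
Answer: 0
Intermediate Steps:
p = 34815859872/2717 (p = -4512*(-1/2717 - 2840) = -4512*(-7716281/2717) = 34815859872/2717 ≈ 1.2814e+7)
K = 0 (K = 39 - 39 = 0)
N(o) = 12*o²/7 (N(o) = 3*((o + o)*(o + o))/7 = 3*((2*o)*(2*o))/7 = 3*(4*o²)/7 = 12*o²/7)
N(K)/p = ((12/7)*0²)/(34815859872/2717) = ((12/7)*0)*(2717/34815859872) = 0*(2717/34815859872) = 0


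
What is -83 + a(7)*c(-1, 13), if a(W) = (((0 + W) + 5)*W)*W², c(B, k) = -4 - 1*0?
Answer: -16547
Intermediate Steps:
c(B, k) = -4 (c(B, k) = -4 + 0 = -4)
a(W) = W³*(5 + W) (a(W) = ((W + 5)*W)*W² = ((5 + W)*W)*W² = (W*(5 + W))*W² = W³*(5 + W))
-83 + a(7)*c(-1, 13) = -83 + (7³*(5 + 7))*(-4) = -83 + (343*12)*(-4) = -83 + 4116*(-4) = -83 - 16464 = -16547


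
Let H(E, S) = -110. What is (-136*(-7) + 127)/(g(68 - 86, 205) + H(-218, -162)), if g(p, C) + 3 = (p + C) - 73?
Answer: 1079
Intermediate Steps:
g(p, C) = -76 + C + p (g(p, C) = -3 + ((p + C) - 73) = -3 + ((C + p) - 73) = -3 + (-73 + C + p) = -76 + C + p)
(-136*(-7) + 127)/(g(68 - 86, 205) + H(-218, -162)) = (-136*(-7) + 127)/((-76 + 205 + (68 - 86)) - 110) = (952 + 127)/((-76 + 205 - 18) - 110) = 1079/(111 - 110) = 1079/1 = 1079*1 = 1079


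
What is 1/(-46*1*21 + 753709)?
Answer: 1/752743 ≈ 1.3285e-6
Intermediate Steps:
1/(-46*1*21 + 753709) = 1/(-46*21 + 753709) = 1/(-966 + 753709) = 1/752743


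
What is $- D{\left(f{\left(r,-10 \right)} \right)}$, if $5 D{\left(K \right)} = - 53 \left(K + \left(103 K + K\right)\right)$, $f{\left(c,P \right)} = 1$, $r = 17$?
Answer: $1113$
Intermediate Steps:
$D{\left(K \right)} = - 1113 K$ ($D{\left(K \right)} = \frac{\left(-53\right) \left(K + \left(103 K + K\right)\right)}{5} = \frac{\left(-53\right) \left(K + 104 K\right)}{5} = \frac{\left(-53\right) 105 K}{5} = \frac{\left(-5565\right) K}{5} = - 1113 K$)
$- D{\left(f{\left(r,-10 \right)} \right)} = - \left(-1113\right) 1 = \left(-1\right) \left(-1113\right) = 1113$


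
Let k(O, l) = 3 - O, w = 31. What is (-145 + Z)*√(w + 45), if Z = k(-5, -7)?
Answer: -274*√19 ≈ -1194.3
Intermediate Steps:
Z = 8 (Z = 3 - 1*(-5) = 3 + 5 = 8)
(-145 + Z)*√(w + 45) = (-145 + 8)*√(31 + 45) = -274*√19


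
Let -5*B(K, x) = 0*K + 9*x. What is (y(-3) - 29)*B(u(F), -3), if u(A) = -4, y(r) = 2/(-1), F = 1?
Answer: -837/5 ≈ -167.40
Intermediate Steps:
y(r) = -2 (y(r) = 2*(-1) = -2)
B(K, x) = -9*x/5 (B(K, x) = -(0*K + 9*x)/5 = -(0 + 9*x)/5 = -9*x/5)
(y(-3) - 29)*B(u(F), -3) = (-2 - 29)*(-9/5*(-3)) = -31*27/5 = -837/5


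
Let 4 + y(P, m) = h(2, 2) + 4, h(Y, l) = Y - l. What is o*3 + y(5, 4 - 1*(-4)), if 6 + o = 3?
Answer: -9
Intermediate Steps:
y(P, m) = 0 (y(P, m) = -4 + ((2 - 1*2) + 4) = -4 + ((2 - 2) + 4) = -4 + (0 + 4) = -4 + 4 = 0)
o = -3 (o = -6 + 3 = -3)
o*3 + y(5, 4 - 1*(-4)) = -3*3 + 0 = -9 + 0 = -9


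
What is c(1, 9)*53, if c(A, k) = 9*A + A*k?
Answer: 954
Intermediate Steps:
c(1, 9)*53 = (1*(9 + 9))*53 = (1*18)*53 = 18*53 = 954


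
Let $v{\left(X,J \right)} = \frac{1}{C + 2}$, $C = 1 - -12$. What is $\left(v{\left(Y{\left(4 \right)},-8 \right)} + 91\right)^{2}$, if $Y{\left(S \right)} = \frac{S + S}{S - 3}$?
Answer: $\frac{1865956}{225} \approx 8293.1$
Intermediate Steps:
$C = 13$ ($C = 1 + 12 = 13$)
$Y{\left(S \right)} = \frac{2 S}{-3 + S}$
$v{\left(X,J \right)} = \frac{1}{15}$ ($v{\left(X,J \right)} = \frac{1}{13 + 2} = \frac{1}{15}$)
$\left(v{\left(Y{\left(4 \right)},-8 \right)} + 91\right)^{2} = \left(\frac{1}{15} + 91\right)^{2} = \left(\frac{1366}{15}\right)^{2} = \frac{1865956}{225}$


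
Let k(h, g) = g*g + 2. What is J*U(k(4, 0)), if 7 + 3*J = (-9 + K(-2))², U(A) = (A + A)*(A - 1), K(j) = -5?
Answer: 252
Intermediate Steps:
k(h, g) = 2 + g² (k(h, g) = g² + 2 = 2 + g²)
U(A) = 2*A*(-1 + A) (U(A) = (2*A)*(-1 + A) = 2*A*(-1 + A))
J = 63 (J = -7/3 + (-9 - 5)²/3 = -7/3 + (⅓)*(-14)² = -7/3 + (⅓)*196 = -7/3 + 196/3 = 63)
J*U(k(4, 0)) = 63*(2*(2 + 0²)*(-1 + (2 + 0²))) = 63*(2*(2 + 0)*(-1 + (2 + 0))) = 63*(2*2*(-1 + 2)) = 63*(2*2*1) = 63*4 = 252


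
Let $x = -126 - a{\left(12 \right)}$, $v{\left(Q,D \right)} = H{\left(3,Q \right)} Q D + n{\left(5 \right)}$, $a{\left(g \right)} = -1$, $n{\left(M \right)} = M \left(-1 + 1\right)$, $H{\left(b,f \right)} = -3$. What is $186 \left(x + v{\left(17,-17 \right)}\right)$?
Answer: $138012$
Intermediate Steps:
$n{\left(M \right)} = 0$ ($n{\left(M \right)} = M 0 = 0$)
$v{\left(Q,D \right)} = - 3 D Q$ ($v{\left(Q,D \right)} = - 3 Q D + 0 = - 3 D Q + 0 = - 3 D Q$)
$x = -125$ ($x = -126 - -1 = -126 + 1 = -125$)
$186 \left(x + v{\left(17,-17 \right)}\right) = 186 \left(-125 - \left(-51\right) 17\right) = 186 \left(-125 + 867\right) = 186 \cdot 742 = 138012$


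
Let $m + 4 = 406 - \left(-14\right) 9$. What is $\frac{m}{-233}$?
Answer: $- \frac{528}{233} \approx -2.2661$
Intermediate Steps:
$m = 528$ ($m = -4 + \left(406 - \left(-14\right) 9\right) = -4 + \left(406 - -126\right) = -4 + \left(406 + 126\right) = -4 + 532 = 528$)
$\frac{m}{-233} = \frac{528}{-233} = 528 \left(- \frac{1}{233}\right) = - \frac{528}{233}$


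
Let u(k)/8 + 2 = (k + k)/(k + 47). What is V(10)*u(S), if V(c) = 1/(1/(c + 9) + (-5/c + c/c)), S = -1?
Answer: -14288/483 ≈ -29.582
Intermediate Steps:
u(k) = -16 + 16*k/(47 + k) (u(k) = -16 + 8*((k + k)/(k + 47)) = -16 + 8*((2*k)/(47 + k)) = -16 + 8*(2*k/(47 + k)) = -16 + 16*k/(47 + k))
V(c) = 1/(1 + 1/(9 + c) - 5/c) (V(c) = 1/(1/(9 + c) + (-5/c + 1)) = 1/(1/(9 + c) + (1 - 5/c)) = 1/(1 + 1/(9 + c) - 5/c))
V(10)*u(S) = (10*(9 + 10)/(-45 + 10**2 + 5*10))*(-752/(47 - 1)) = (10*19/(-45 + 100 + 50))*(-752/46) = (10*19/105)*(-752*1/46) = (10*(1/105)*19)*(-376/23) = (38/21)*(-376/23) = -14288/483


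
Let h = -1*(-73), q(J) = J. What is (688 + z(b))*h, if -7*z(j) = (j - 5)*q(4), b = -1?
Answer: 353320/7 ≈ 50474.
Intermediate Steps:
h = 73
z(j) = 20/7 - 4*j/7 (z(j) = -(j - 5)*4/7 = -(-5 + j)*4/7 = -(-20 + 4*j)/7 = 20/7 - 4*j/7)
(688 + z(b))*h = (688 + (20/7 - 4/7*(-1)))*73 = (688 + (20/7 + 4/7))*73 = (688 + 24/7)*73 = (4840/7)*73 = 353320/7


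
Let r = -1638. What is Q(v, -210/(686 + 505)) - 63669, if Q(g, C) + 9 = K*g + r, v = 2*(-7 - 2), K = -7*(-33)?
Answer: -69474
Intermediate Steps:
K = 231
v = -18 (v = 2*(-9) = -18)
Q(g, C) = -1647 + 231*g (Q(g, C) = -9 + (231*g - 1638) = -9 + (-1638 + 231*g) = -1647 + 231*g)
Q(v, -210/(686 + 505)) - 63669 = (-1647 + 231*(-18)) - 63669 = (-1647 - 4158) - 63669 = -5805 - 63669 = -69474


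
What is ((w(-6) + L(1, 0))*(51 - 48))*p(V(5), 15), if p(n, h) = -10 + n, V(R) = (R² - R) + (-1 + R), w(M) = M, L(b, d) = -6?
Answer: -504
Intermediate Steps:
V(R) = -1 + R²
((w(-6) + L(1, 0))*(51 - 48))*p(V(5), 15) = ((-6 - 6)*(51 - 48))*(-10 + (-1 + 5²)) = (-12*3)*(-10 + (-1 + 25)) = -36*(-10 + 24) = -36*14 = -504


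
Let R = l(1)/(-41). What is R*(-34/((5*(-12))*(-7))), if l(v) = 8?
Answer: 68/4305 ≈ 0.015796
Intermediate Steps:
R = -8/41 (R = 8/(-41) = 8*(-1/41) = -8/41 ≈ -0.19512)
R*(-34/((5*(-12))*(-7))) = -(-272)/(41*((5*(-12))*(-7))) = -(-272)/(41*((-60*(-7)))) = -(-272)/(41*420) = -8/41*(-17/210) = 68/4305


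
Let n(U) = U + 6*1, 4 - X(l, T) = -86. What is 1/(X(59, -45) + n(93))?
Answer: 1/189 ≈ 0.0052910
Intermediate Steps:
X(l, T) = 90 (X(l, T) = 4 - 1*(-86) = 4 + 86 = 90)
n(U) = 6 + U (n(U) = U + 6 = 6 + U)
1/(X(59, -45) + n(93)) = 1/(90 + (6 + 93)) = 1/(90 + 99) = 1/189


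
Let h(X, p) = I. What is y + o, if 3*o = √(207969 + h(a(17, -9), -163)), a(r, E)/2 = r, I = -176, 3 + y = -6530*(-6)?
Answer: 39177 + √207793/3 ≈ 39329.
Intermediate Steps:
y = 39177 (y = -3 - 6530*(-6) = -3 + 39180 = 39177)
a(r, E) = 2*r
h(X, p) = -176
o = √207793/3 (o = √(207969 - 176)/3 = √207793/3 ≈ 151.95)
y + o = 39177 + √207793/3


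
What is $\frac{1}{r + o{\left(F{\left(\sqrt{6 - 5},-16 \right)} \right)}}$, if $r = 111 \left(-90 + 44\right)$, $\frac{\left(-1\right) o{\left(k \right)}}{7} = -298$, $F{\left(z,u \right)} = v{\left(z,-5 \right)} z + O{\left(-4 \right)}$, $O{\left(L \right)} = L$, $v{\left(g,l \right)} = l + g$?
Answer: $- \frac{1}{3020} \approx -0.00033113$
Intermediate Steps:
$v{\left(g,l \right)} = g + l$
$F{\left(z,u \right)} = -4 + z \left(-5 + z\right)$ ($F{\left(z,u \right)} = \left(z - 5\right) z - 4 = \left(-5 + z\right) z - 4 = z \left(-5 + z\right) - 4 = -4 + z \left(-5 + z\right)$)
$o{\left(k \right)} = 2086$ ($o{\left(k \right)} = \left(-7\right) \left(-298\right) = 2086$)
$r = -5106$ ($r = 111 \left(-46\right) = -5106$)
$\frac{1}{r + o{\left(F{\left(\sqrt{6 - 5},-16 \right)} \right)}} = \frac{1}{-5106 + 2086} = \frac{1}{-3020} = - \frac{1}{3020}$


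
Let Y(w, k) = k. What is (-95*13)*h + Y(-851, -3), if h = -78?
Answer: 96327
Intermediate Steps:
(-95*13)*h + Y(-851, -3) = -95*13*(-78) - 3 = -1235*(-78) - 3 = 96330 - 3 = 96327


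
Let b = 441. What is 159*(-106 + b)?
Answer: 53265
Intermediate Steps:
159*(-106 + b) = 159*(-106 + 441) = 159*335 = 53265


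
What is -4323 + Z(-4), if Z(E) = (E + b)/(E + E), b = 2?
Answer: -17291/4 ≈ -4322.8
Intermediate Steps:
Z(E) = (2 + E)/(2*E) (Z(E) = (E + 2)/(E + E) = (2 + E)/((2*E)) = (2 + E)*(1/(2*E)) = (2 + E)/(2*E))
-4323 + Z(-4) = -4323 + (½)*(2 - 4)/(-4) = -4323 + (½)*(-¼)*(-2) = -4323 + ¼ = -17291/4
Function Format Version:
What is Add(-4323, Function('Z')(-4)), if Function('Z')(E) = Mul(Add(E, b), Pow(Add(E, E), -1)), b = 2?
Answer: Rational(-17291, 4) ≈ -4322.8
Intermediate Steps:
Function('Z')(E) = Mul(Rational(1, 2), Pow(E, -1), Add(2, E)) (Function('Z')(E) = Mul(Add(E, 2), Pow(Add(E, E), -1)) = Mul(Add(2, E), Pow(Mul(2, E), -1)) = Mul(Add(2, E), Mul(Rational(1, 2), Pow(E, -1))) = Mul(Rational(1, 2), Pow(E, -1), Add(2, E)))
Add(-4323, Function('Z')(-4)) = Add(-4323, Mul(Rational(1, 2), Pow(-4, -1), Add(2, -4))) = Add(-4323, Mul(Rational(1, 2), Rational(-1, 4), -2)) = Add(-4323, Rational(1, 4)) = Rational(-17291, 4)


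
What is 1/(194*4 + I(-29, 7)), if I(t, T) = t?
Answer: 1/747 ≈ 0.0013387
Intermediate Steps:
1/(194*4 + I(-29, 7)) = 1/(194*4 - 29) = 1/(776 - 29) = 1/747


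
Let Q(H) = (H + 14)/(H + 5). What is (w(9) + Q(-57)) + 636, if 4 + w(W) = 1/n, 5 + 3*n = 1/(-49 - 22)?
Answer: 1462977/2314 ≈ 632.23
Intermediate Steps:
n = -356/213 (n = -5/3 + 1/(3*(-49 - 22)) = -5/3 + (1/3)/(-71) = -5/3 + (1/3)*(-1/71) = -5/3 - 1/213 = -356/213 ≈ -1.6714)
Q(H) = (14 + H)/(5 + H)
w(W) = -1637/356 (w(W) = -4 + 1/(-356/213) = -4 - 213/356 = -1637/356)
(w(9) + Q(-57)) + 636 = (-1637/356 + (14 - 57)/(5 - 57)) + 636 = (-1637/356 - 43/(-52)) + 636 = (-1637/356 - 1/52*(-43)) + 636 = (-1637/356 + 43/52) + 636 = -8727/2314 + 636 = 1462977/2314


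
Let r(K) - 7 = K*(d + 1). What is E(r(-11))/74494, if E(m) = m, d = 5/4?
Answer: -71/297976 ≈ -0.00023827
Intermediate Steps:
d = 5/4 (d = 5*(1/4) = 5/4 ≈ 1.2500)
r(K) = 7 + 9*K/4 (r(K) = 7 + K*(5/4 + 1) = 7 + K*(9/4) = 7 + 9*K/4)
E(r(-11))/74494 = (7 + (9/4)*(-11))/74494 = (7 - 99/4)*(1/74494) = -71/4*1/74494 = -71/297976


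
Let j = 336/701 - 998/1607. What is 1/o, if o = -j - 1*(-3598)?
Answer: 1126507/4053331832 ≈ 0.00027792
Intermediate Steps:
j = -159646/1126507 (j = 336*(1/701) - 998*1/1607 = 336/701 - 998/1607 = -159646/1126507 ≈ -0.14172)
o = 4053331832/1126507 (o = -1*(-159646/1126507) - 1*(-3598) = 159646/1126507 + 3598 = 4053331832/1126507 ≈ 3598.1)
1/o = 1/(4053331832/1126507) = 1126507/4053331832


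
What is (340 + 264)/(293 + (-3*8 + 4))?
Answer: 604/273 ≈ 2.2125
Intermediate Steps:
(340 + 264)/(293 + (-3*8 + 4)) = 604/(293 + (-24 + 4)) = 604/(293 - 20) = 604/273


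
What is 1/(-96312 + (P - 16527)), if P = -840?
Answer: -1/113679 ≈ -8.7967e-6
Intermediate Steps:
1/(-96312 + (P - 16527)) = 1/(-96312 + (-840 - 16527)) = 1/(-96312 - 17367) = 1/(-113679) = -1/113679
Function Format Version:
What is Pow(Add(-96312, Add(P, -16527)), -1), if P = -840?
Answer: Rational(-1, 113679) ≈ -8.7967e-6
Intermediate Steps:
Pow(Add(-96312, Add(P, -16527)), -1) = Pow(Add(-96312, Add(-840, -16527)), -1) = Pow(Add(-96312, -17367), -1) = Pow(-113679, -1) = Rational(-1, 113679)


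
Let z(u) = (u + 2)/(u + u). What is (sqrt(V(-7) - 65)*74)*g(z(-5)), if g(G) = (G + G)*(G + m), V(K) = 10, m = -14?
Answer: -15207*I*sqrt(55)/25 ≈ -4511.1*I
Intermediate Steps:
z(u) = (2 + u)/(2*u) (z(u) = (2 + u)/((2*u)) = (2 + u)*(1/(2*u)) = (2 + u)/(2*u))
g(G) = 2*G*(-14 + G) (g(G) = (G + G)*(G - 14) = (2*G)*(-14 + G) = 2*G*(-14 + G))
(sqrt(V(-7) - 65)*74)*g(z(-5)) = (sqrt(10 - 65)*74)*(2*((1/2)*(2 - 5)/(-5))*(-14 + (1/2)*(2 - 5)/(-5))) = (sqrt(-55)*74)*(2*((1/2)*(-1/5)*(-3))*(-14 + (1/2)*(-1/5)*(-3))) = ((I*sqrt(55))*74)*(2*(3/10)*(-14 + 3/10)) = (74*I*sqrt(55))*(2*(3/10)*(-137/10)) = (74*I*sqrt(55))*(-411/50) = -15207*I*sqrt(55)/25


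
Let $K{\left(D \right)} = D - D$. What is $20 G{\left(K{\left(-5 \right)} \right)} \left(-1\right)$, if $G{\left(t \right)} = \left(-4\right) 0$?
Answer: $0$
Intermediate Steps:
$K{\left(D \right)} = 0$
$G{\left(t \right)} = 0$
$20 G{\left(K{\left(-5 \right)} \right)} \left(-1\right) = 20 \cdot 0 \left(-1\right) = 0 \left(-1\right) = 0$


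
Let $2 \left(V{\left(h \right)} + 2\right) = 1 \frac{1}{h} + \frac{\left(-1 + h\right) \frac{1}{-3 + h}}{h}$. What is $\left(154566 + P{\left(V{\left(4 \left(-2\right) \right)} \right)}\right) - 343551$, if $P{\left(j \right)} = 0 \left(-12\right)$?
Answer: $-188985$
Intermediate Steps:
$V{\left(h \right)} = -2 + \frac{1}{2 h} + \frac{-1 + h}{2 h \left(-3 + h\right)}$ ($V{\left(h \right)} = -2 + \frac{1 \frac{1}{h} + \frac{\left(-1 + h\right) \frac{1}{-3 + h}}{h}}{2} = -2 + \frac{\frac{1}{h} + \frac{\frac{1}{-3 + h} \left(-1 + h\right)}{h}}{2} = -2 + \frac{\frac{1}{h} + \frac{-1 + h}{h \left(-3 + h\right)}}{2} = -2 + \left(\frac{1}{2 h} + \frac{-1 + h}{2 h \left(-3 + h\right)}\right) = -2 + \frac{1}{2 h} + \frac{-1 + h}{2 h \left(-3 + h\right)}$)
$P{\left(j \right)} = 0$
$\left(154566 + P{\left(V{\left(4 \left(-2\right) \right)} \right)}\right) - 343551 = \left(154566 + 0\right) - 343551 = 154566 - 343551 = -188985$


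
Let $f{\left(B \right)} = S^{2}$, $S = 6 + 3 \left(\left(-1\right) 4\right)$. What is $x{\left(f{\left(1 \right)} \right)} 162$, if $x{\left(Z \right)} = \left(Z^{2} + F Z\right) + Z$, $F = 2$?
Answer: $227448$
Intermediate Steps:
$S = -6$ ($S = 6 + 3 \left(-4\right) = 6 - 12 = -6$)
$f{\left(B \right)} = 36$ ($f{\left(B \right)} = \left(-6\right)^{2} = 36$)
$x{\left(Z \right)} = Z^{2} + 3 Z$ ($x{\left(Z \right)} = \left(Z^{2} + 2 Z\right) + Z = Z^{2} + 3 Z$)
$x{\left(f{\left(1 \right)} \right)} 162 = 36 \left(3 + 36\right) 162 = 36 \cdot 39 \cdot 162 = 1404 \cdot 162 = 227448$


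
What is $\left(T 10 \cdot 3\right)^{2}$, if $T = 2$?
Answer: $3600$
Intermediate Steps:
$\left(T 10 \cdot 3\right)^{2} = \left(2 \cdot 10 \cdot 3\right)^{2} = \left(2 \cdot 30\right)^{2} = 60^{2} = 3600$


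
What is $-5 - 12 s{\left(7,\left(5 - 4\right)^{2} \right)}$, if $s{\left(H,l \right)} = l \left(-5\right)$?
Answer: $55$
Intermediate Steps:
$s{\left(H,l \right)} = - 5 l$
$-5 - 12 s{\left(7,\left(5 - 4\right)^{2} \right)} = -5 - 12 \left(- 5 \left(5 - 4\right)^{2}\right) = -5 - 12 \left(- 5 \cdot 1^{2}\right) = -5 - 12 \left(\left(-5\right) 1\right) = -5 - -60 = -5 + 60 = 55$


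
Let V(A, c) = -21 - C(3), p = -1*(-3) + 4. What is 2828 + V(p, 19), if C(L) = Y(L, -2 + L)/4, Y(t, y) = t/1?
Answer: 11225/4 ≈ 2806.3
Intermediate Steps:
Y(t, y) = t (Y(t, y) = t*1 = t)
p = 7 (p = 3 + 4 = 7)
C(L) = L/4
V(A, c) = -87/4 (V(A, c) = -21 - 3/4 = -21 - 1*¾ = -21 - ¾ = -87/4)
2828 + V(p, 19) = 2828 - 87/4 = 11225/4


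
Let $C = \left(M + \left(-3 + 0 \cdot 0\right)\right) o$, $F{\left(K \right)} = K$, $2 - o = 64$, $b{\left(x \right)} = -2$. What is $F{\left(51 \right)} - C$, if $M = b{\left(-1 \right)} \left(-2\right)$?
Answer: $113$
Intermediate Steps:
$o = -62$ ($o = 2 - 64 = -62$)
$M = 4$ ($M = \left(-2\right) \left(-2\right) = 4$)
$C = -62$ ($C = \left(4 + \left(-3 + 0 \cdot 0\right)\right) \left(-62\right) = \left(4 + \left(-3 + 0\right)\right) \left(-62\right) = \left(4 - 3\right) \left(-62\right) = 1 \left(-62\right) = -62$)
$F{\left(51 \right)} - C = 51 - -62 = 51 + 62 = 113$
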